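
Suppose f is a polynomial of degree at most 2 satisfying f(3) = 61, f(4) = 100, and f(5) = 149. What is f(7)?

277

Forward differences of the values at x = 3, 4, 5:
  f  : 61  100  149
  Δ  : 39  49
  Δ^2: 10
The second differences are constant, confirming degree 2.
Interpolating (Newton forward form) and evaluating at x = 7 gives f(7) = 277.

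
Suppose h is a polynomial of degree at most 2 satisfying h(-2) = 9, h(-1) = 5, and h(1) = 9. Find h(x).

h(x) = 2x^2 + 2x + 5

Write h(x) = ax^2 + bx + c. Substituting each data point gives a linear system:
  4a - 2b + c = 9
  a - b + c = 5
  a + b + c = 9
Solving the system yields a = 2, b = 2, c = 5.
So h(x) = 2x^2 + 2x + 5.
Check: h(1) = 9. ✓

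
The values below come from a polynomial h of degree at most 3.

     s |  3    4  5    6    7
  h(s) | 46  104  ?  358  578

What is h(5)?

204

The 4 known points determine the degree-3 polynomial uniquely.
Write h(s) = as^3 + bs^2 + cs + d. Substituting each data point gives a linear system:
  27a + 9b + 3c + d = 46
  64a + 16b + 4c + d = 104
  216a + 36b + 6c + d = 358
  343a + 49b + 7c + d = 578
Solving the system yields a = 2, b = -3, c = 5, d = 4.
So h(s) = 2s^3 - 3s^2 + 5s + 4.
Then h(5) = 204.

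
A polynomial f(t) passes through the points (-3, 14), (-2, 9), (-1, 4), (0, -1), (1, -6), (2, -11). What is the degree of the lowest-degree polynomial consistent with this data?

1

Forward differences of the values at t = -3, -2, -1, 0, 1, 2:
  f  : 14  9  4  -1  -6  -11
  Δ  : -5  -5  -5  -5  -5
  Δ^2: 0  0  0  0
  Δ^3: 0  0  0
  Δ^4: 0  0
  Δ^5: 0
The first differences are constant (-5) and nonzero, while all higher differences vanish, so the minimal degree is 1.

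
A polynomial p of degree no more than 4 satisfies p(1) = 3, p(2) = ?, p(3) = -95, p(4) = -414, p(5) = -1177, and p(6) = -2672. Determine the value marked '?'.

-4

On equispaced nodes a degree-4 polynomial has vanishing fifth forward difference, so
  - p(1) + 5·p(2) - 10·p(3) + 10·p(4) - 5·p(5) + p(6) = 0.
Substituting the known values and solving for p(2):
  5·p(2) = -20
  p(2) = -4.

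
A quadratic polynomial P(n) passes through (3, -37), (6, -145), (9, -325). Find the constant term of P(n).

Write P(n) = an^2 + bn + c. Substituting each data point gives a linear system:
  9a + 3b + c = -37
  36a + 6b + c = -145
  81a + 9b + c = -325
Solving the system yields a = -4, b = 0, c = -1.
So P(n) = -4n² - 1.
The constant term is -1.

-1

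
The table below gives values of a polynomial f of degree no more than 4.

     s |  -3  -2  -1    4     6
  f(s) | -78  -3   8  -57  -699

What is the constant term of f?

3

Write f(s) = as^4 + bs^3 + cs^2 + ds + e. Substituting each data point gives a linear system:
  81a - 27b + 9c - 3d + e = -78
  16a - 8b + 4c - 2d + e = -3
  a - b + c - d + e = 8
  256a + 64b + 16c + 4d + e = -57
  1296a + 216b + 36c + 6d + e = -699
Solving the system yields a = -1, b = 2, c = 5, d = -3, e = 3.
So f(s) = -s^4 + 2s^3 + 5s^2 - 3s + 3.
The constant term is 3.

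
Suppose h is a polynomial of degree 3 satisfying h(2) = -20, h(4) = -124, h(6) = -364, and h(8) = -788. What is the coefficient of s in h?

Write h(s) = as^3 + bs^2 + cs + d. Substituting each data point gives a linear system:
  8a + 4b + 2c + d = -20
  64a + 16b + 4c + d = -124
  216a + 36b + 6c + d = -364
  512a + 64b + 8c + d = -788
Solving the system yields a = -1, b = -5, c = 6, d = -4.
So h(s) = -s³ - 5s² + 6s - 4.
The coefficient of s is 6.

6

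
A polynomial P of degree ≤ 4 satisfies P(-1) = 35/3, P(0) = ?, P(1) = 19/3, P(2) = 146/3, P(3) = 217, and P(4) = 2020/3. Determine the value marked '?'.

On equispaced nodes a degree-4 polynomial has vanishing fifth forward difference, so
  - P(-1) + 5·P(0) - 10·P(1) + 10·P(2) - 5·P(3) + P(4) = 0.
Substituting the known values and solving for P(0):
  5·P(0) = 0
  P(0) = 0.

0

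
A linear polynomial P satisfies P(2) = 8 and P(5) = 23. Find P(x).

P(x) = 5x - 2

Write P(x) = ax + b. Substituting each data point gives a linear system:
  2a + b = 8
  5a + b = 23
Solving the system yields a = 5, b = -2.
So P(x) = 5x - 2.
Check: P(2) = 8. ✓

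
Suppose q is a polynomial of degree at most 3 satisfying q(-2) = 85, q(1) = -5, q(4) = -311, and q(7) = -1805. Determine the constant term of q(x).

Write q(x) = ax^3 + bx^2 + cx + d. Substituting each data point gives a linear system:
  -8a + 4b - 2c + d = 85
  a + b + c + d = -5
  64a + 16b + 4c + d = -311
  343a + 49b + 7c + d = -1805
Solving the system yields a = -6, b = 6, c = -6, d = 1.
So q(x) = -6x³ + 6x² - 6x + 1.
The constant term is 1.

1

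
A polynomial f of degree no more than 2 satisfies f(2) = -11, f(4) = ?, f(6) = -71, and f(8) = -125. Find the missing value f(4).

The 3 known points determine the degree-2 polynomial uniquely.
Write f(n) = an^2 + bn + c. Substituting each data point gives a linear system:
  4a + 2b + c = -11
  36a + 6b + c = -71
  64a + 8b + c = -125
Solving the system yields a = -2, b = 1, c = -5.
So f(n) = -2n² + n - 5.
Then f(4) = -33.

-33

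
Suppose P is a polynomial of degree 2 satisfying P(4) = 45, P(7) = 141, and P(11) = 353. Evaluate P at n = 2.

Write P(n) = an^2 + bn + c. Substituting each data point gives a linear system:
  16a + 4b + c = 45
  49a + 7b + c = 141
  121a + 11b + c = 353
Solving the system yields a = 3, b = -1, c = 1.
So P(n) = 3n² - n + 1.
Then P(2) = 11.

11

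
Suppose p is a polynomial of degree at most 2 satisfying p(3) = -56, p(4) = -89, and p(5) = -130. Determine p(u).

p(u) = -4u^2 - 5u - 5

Using the Lagrange interpolation formula with nodes 3, 4, 5:
  L_0(u) = (u - 4)(u - 5) / 2
  L_1(u) = (u - 3)(u - 5) / -1
  L_2(u) = (u - 3)(u - 4) / 2
Then p(u) = -56·L_0(u) - 89·L_1(u) - 130·L_2(u).
Expanding and collecting terms gives p(u) = -4u^2 - 5u - 5.
Check: p(5) = -130. ✓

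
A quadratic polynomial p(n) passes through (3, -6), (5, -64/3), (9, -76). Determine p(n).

Write p(n) = an^2 + bn + c. Substituting each data point gives a linear system:
  9a + 3b + c = -6
  25a + 5b + c = -64/3
  81a + 9b + c = -76
Solving the system yields a = -1, b = 1/3, c = 2.
So p(n) = -n^2 + (1/3)n + 2.
Check: p(5) = -64/3. ✓

p(n) = -n^2 + (1/3)n + 2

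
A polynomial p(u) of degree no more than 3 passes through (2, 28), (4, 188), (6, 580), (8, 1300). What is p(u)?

p(u) = 2u^3 + 5u^2 - 6u + 4

Using the Lagrange interpolation formula with nodes 2, 4, 6, 8:
  L_0(u) = (u - 4)(u - 6)(u - 8) / -48
  L_1(u) = (u - 2)(u - 6)(u - 8) / 16
  L_2(u) = (u - 2)(u - 4)(u - 8) / -16
  L_3(u) = (u - 2)(u - 4)(u - 6) / 48
Then p(u) = 28·L_0(u) + 188·L_1(u) + 580·L_2(u) + 1300·L_3(u).
Expanding and collecting terms gives p(u) = 2u³ + 5u² - 6u + 4.
Check: p(8) = 1300. ✓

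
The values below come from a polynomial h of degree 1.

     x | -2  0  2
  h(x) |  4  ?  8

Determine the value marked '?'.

6

The 2 known points determine the degree-1 polynomial uniquely.
Write h(x) = ax + b. Substituting each data point gives a linear system:
  -2a + b = 4
  2a + b = 8
Solving the system yields a = 1, b = 6.
So h(x) = x + 6.
Then h(0) = 6.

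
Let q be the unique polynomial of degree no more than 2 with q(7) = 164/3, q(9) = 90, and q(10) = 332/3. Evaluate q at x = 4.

50/3

Write q(x) = ax^2 + bx + c. Substituting each data point gives a linear system:
  49a + 7b + c = 164/3
  81a + 9b + c = 90
  100a + 10b + c = 332/3
Solving the system yields a = 1, b = 5/3, c = -6.
So q(x) = x^2 + (5/3)x - 6.
Then q(4) = 50/3.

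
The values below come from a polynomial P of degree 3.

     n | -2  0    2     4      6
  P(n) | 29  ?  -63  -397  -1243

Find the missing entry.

-1

The 4 known points determine the degree-3 polynomial uniquely.
Write P(n) = an^3 + bn^2 + cn + d. Substituting each data point gives a linear system:
  -8a + 4b - 2c + d = 29
  8a + 4b + 2c + d = -63
  64a + 16b + 4c + d = -397
  216a + 36b + 6c + d = -1243
Solving the system yields a = -5, b = -4, c = -3, d = -1.
So P(n) = -5n^3 - 4n^2 - 3n - 1.
Then P(0) = -1.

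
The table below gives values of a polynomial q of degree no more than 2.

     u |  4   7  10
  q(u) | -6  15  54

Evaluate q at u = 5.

Using the Lagrange interpolation formula with nodes 4, 7, 10:
  L_0(u) = (u - 7)(u - 10) / 18
  L_1(u) = (u - 4)(u - 10) / -9
  L_2(u) = (u - 4)(u - 7) / 18
Then q(u) = -6·L_0(u) + 15·L_1(u) + 54·L_2(u).
Expanding and collecting terms gives q(u) = u^2 - 4u - 6.
Evaluating at u = 5: q(5) = -1.

-1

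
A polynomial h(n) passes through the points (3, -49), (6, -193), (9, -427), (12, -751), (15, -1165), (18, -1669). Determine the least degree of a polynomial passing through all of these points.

Forward differences of the values at n = 3, 6, 9, 12, 15, 18:
  h  : -49  -193  -427  -751  -1165  -1669
  Δ  : -144  -234  -324  -414  -504
  Δ^2: -90  -90  -90  -90
  Δ^3: 0  0  0
  Δ^4: 0  0
  Δ^5: 0
The second differences are constant (-90) and nonzero, while all higher differences vanish, so the minimal degree is 2.

2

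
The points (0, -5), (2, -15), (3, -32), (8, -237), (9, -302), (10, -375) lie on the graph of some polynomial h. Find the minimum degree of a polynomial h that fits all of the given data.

2

Divided differences on the nodes 0, 2, 3, 8, 9, 10:
  order 0: -5  -15  -32  -237  -302  -375
  order 1: -5  -17  -41  -65  -73
  order 2: -4  -4  -4  -4
  order 3: 0  0  0
  order 4: 0  0
  order 5: 0
The order-2 divided differences are all -4 (nonzero) and every higher order vanishes, so the data lies on a polynomial of degree exactly 2.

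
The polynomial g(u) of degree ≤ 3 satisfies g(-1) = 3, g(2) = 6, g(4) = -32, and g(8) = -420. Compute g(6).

Using the Lagrange interpolation formula with nodes -1, 2, 4, 8:
  L_0(u) = (u - 2)(u - 4)(u - 8) / -135
  L_1(u) = (u + 1)(u - 4)(u - 8) / 36
  L_2(u) = (u + 1)(u - 2)(u - 8) / -40
  L_3(u) = (u + 1)(u - 2)(u - 4) / 216
Then g(u) = 3·L_0(u) + 6·L_1(u) - 32·L_2(u) - 420·L_3(u).
Expanding and collecting terms gives g(u) = -u^3 + u^2 + 3u + 4.
Evaluating at u = 6: g(6) = -158.

-158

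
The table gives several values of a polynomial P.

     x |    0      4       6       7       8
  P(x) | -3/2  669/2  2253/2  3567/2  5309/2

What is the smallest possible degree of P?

Divided differences on the nodes 0, 4, 6, 7, 8:
  order 0: -3/2  669/2  2253/2  3567/2  5309/2
  order 1: 84  396  657  871
  order 2: 52  87  107
  order 3: 5  5
  order 4: 0
The order-3 divided differences are all 5 (nonzero) and every higher order vanishes, so the data lies on a polynomial of degree exactly 3.

3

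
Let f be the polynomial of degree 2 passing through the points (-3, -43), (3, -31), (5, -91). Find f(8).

Write f(x) = ax^2 + bx + c. Substituting each data point gives a linear system:
  9a - 3b + c = -43
  9a + 3b + c = -31
  25a + 5b + c = -91
Solving the system yields a = -4, b = 2, c = -1.
So f(x) = -4x² + 2x - 1.
Then f(8) = -241.

-241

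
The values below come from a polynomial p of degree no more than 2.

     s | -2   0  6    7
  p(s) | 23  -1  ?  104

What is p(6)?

71

The 3 known points determine the degree-2 polynomial uniquely.
Write p(s) = as^2 + bs + c. Substituting each data point gives a linear system:
  4a - 2b + c = 23
  c = -1
  49a + 7b + c = 104
Solving the system yields a = 3, b = -6, c = -1.
So p(s) = 3s² - 6s - 1.
Then p(6) = 71.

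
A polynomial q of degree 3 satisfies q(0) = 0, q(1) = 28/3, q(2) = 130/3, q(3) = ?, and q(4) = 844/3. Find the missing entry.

The 4 known points determine the degree-3 polynomial uniquely.
Write q(x) = ax^3 + bx^2 + cx + d. Substituting each data point gives a linear system:
  d = 0
  a + b + c + d = 28/3
  8a + 4b + 2c + d = 130/3
  64a + 16b + 4c + d = 844/3
Solving the system yields a = 4, b = 1/3, c = 5, d = 0.
So q(x) = 4x^3 + (1/3)x^2 + 5x.
Then q(3) = 126.

126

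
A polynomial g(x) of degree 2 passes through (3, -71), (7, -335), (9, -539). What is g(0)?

Using the Lagrange interpolation formula with nodes 3, 7, 9:
  L_0(x) = (x - 7)(x - 9) / 24
  L_1(x) = (x - 3)(x - 9) / -8
  L_2(x) = (x - 3)(x - 7) / 12
Then g(x) = -71·L_0(x) - 335·L_1(x) - 539·L_2(x).
Expanding and collecting terms gives g(x) = -6x^2 - 6x + 1.
Evaluating at x = 0: g(0) = 1.

1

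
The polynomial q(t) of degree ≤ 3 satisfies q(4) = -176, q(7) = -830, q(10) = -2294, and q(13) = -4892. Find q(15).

-7414

Using the Lagrange interpolation formula with nodes 4, 7, 10, 13:
  L_0(t) = (t - 7)(t - 10)(t - 13) / -162
  L_1(t) = (t - 4)(t - 10)(t - 13) / 54
  L_2(t) = (t - 4)(t - 7)(t - 13) / -54
  L_3(t) = (t - 4)(t - 7)(t - 10) / 162
Then q(t) = -176·L_0(t) - 830·L_1(t) - 2294·L_2(t) - 4892·L_3(t).
Expanding and collecting terms gives q(t) = -2t^3 - 3t^2 + t - 4.
Evaluating at t = 15: q(15) = -7414.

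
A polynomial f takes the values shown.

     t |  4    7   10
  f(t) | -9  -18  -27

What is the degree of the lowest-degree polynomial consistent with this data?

1

Forward differences of the values at t = 4, 7, 10:
  f  : -9  -18  -27
  Δ  : -9  -9
  Δ^2: 0
The first differences are constant (-9) and nonzero, while all higher differences vanish, so the minimal degree is 1.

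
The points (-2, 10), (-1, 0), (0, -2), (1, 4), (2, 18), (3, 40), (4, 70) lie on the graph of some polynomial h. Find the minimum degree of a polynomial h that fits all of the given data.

Forward differences of the values at t = -2, -1, 0, 1, 2, 3, 4:
  h  : 10  0  -2  4  18  40  70
  Δ  : -10  -2  6  14  22  30
  Δ^2: 8  8  8  8  8
  Δ^3: 0  0  0  0
  Δ^4: 0  0  0
  Δ^5: 0  0
  Δ^6: 0
The second differences are constant (8) and nonzero, while all higher differences vanish, so the minimal degree is 2.

2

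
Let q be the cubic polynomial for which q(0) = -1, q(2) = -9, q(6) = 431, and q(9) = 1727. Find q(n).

Using the Lagrange interpolation formula with nodes 0, 2, 6, 9:
  L_0(n) = (n - 2)(n - 6)(n - 9) / -108
  L_1(n) = n(n - 6)(n - 9) / 56
  L_2(n) = n(n - 2)(n - 9) / -72
  L_3(n) = n(n - 2)(n - 6) / 189
Then q(n) = -1·L_0(n) - 9·L_1(n) + 431·L_2(n) + 1727·L_3(n).
Expanding and collecting terms gives q(n) = 3n^3 - 5n^2 - 6n - 1.
Check: q(0) = -1. ✓

q(n) = 3n^3 - 5n^2 - 6n - 1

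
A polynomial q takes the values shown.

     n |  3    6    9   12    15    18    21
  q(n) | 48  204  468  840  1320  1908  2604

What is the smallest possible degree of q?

2

Forward differences of the values at n = 3, 6, 9, 12, 15, 18, 21:
  q  : 48  204  468  840  1320  1908  2604
  Δ  : 156  264  372  480  588  696
  Δ^2: 108  108  108  108  108
  Δ^3: 0  0  0  0
  Δ^4: 0  0  0
  Δ^5: 0  0
  Δ^6: 0
The second differences are constant (108) and nonzero, while all higher differences vanish, so the minimal degree is 2.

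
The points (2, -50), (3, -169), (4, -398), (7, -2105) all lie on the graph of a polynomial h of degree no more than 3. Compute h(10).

-6098

Using the Lagrange interpolation formula with nodes 2, 3, 4, 7:
  L_0(n) = (n - 3)(n - 4)(n - 7) / -10
  L_1(n) = (n - 2)(n - 4)(n - 7) / 4
  L_2(n) = (n - 2)(n - 3)(n - 7) / -6
  L_3(n) = (n - 2)(n - 3)(n - 4) / 60
Then h(n) = -50·L_0(n) - 169·L_1(n) - 398·L_2(n) - 2105·L_3(n).
Expanding and collecting terms gives h(n) = -6n^3 - n^2 + 2.
Evaluating at n = 10: h(10) = -6098.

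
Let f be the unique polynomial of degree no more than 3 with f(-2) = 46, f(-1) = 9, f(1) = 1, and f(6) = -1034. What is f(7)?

Using the Lagrange interpolation formula with nodes -2, -1, 1, 6:
  L_0(x) = (x + 1)(x - 1)(x - 6) / -24
  L_1(x) = (x + 2)(x - 1)(x - 6) / 14
  L_2(x) = (x + 2)(x + 1)(x - 6) / -30
  L_3(x) = (x + 2)(x + 1)(x - 1) / 280
Then f(x) = 46·L_0(x) + 9·L_1(x) + 1·L_2(x) - 1034·L_3(x).
Expanding and collecting terms gives f(x) = -5x^3 + x^2 + x + 4.
Evaluating at x = 7: f(7) = -1655.

-1655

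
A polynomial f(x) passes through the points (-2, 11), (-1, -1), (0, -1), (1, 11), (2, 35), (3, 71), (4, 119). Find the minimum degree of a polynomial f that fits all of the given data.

Forward differences of the values at x = -2, -1, 0, 1, 2, 3, 4:
  f  : 11  -1  -1  11  35  71  119
  Δ  : -12  0  12  24  36  48
  Δ^2: 12  12  12  12  12
  Δ^3: 0  0  0  0
  Δ^4: 0  0  0
  Δ^5: 0  0
  Δ^6: 0
The second differences are constant (12) and nonzero, while all higher differences vanish, so the minimal degree is 2.

2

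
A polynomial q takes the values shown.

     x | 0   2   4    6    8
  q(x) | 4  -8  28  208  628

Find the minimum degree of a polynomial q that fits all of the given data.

Forward differences of the values at x = 0, 2, 4, 6, 8:
  q  : 4  -8  28  208  628
  Δ  : -12  36  180  420
  Δ^2: 48  144  240
  Δ^3: 96  96
  Δ^4: 0
The third differences are constant (96) and nonzero, while all higher differences vanish, so the minimal degree is 3.

3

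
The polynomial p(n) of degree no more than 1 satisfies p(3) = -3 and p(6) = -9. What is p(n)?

p(n) = -2n + 3

Using the Lagrange interpolation formula with nodes 3, 6:
  L_0(n) = (n - 6) / -3
  L_1(n) = (n - 3) / 3
Then p(n) = -3·L_0(n) - 9·L_1(n).
Expanding and collecting terms gives p(n) = -2n + 3.
Check: p(3) = -3. ✓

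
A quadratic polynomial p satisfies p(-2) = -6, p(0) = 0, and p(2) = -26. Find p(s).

p(s) = -4s^2 - 5s

Write p(s) = as^2 + bs + c. Substituting each data point gives a linear system:
  4a - 2b + c = -6
  c = 0
  4a + 2b + c = -26
Solving the system yields a = -4, b = -5, c = 0.
So p(s) = -4s^2 - 5s.
Check: p(2) = -26. ✓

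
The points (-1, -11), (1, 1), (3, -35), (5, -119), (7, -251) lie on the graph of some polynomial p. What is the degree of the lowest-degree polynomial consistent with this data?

2

Forward differences of the values at u = -1, 1, 3, 5, 7:
  p  : -11  1  -35  -119  -251
  Δ  : 12  -36  -84  -132
  Δ^2: -48  -48  -48
  Δ^3: 0  0
  Δ^4: 0
The second differences are constant (-48) and nonzero, while all higher differences vanish, so the minimal degree is 2.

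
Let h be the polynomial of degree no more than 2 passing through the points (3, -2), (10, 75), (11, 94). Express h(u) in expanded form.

h(u) = u^2 - 2u - 5

Write h(u) = au^2 + bu + c. Substituting each data point gives a linear system:
  9a + 3b + c = -2
  100a + 10b + c = 75
  121a + 11b + c = 94
Solving the system yields a = 1, b = -2, c = -5.
So h(u) = u^2 - 2u - 5.
Check: h(11) = 94. ✓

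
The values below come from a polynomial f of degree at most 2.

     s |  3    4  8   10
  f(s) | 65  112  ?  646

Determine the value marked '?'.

420

The 3 known points determine the degree-2 polynomial uniquely.
Write f(s) = as^2 + bs + c. Substituting each data point gives a linear system:
  9a + 3b + c = 65
  16a + 4b + c = 112
  100a + 10b + c = 646
Solving the system yields a = 6, b = 5, c = -4.
So f(s) = 6s^2 + 5s - 4.
Then f(8) = 420.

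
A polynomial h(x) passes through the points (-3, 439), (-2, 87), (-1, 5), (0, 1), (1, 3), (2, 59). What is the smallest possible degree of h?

Forward differences of the values at x = -3, -2, -1, 0, 1, 2:
  h  : 439  87  5  1  3  59
  Δ  : -352  -82  -4  2  56
  Δ^2: 270  78  6  54
  Δ^3: -192  -72  48
  Δ^4: 120  120
  Δ^5: 0
The fourth differences are constant (120) and nonzero, while all higher differences vanish, so the minimal degree is 4.

4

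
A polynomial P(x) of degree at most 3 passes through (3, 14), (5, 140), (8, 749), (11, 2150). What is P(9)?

Using the Lagrange interpolation formula with nodes 3, 5, 8, 11:
  L_0(x) = (x - 5)(x - 8)(x - 11) / -80
  L_1(x) = (x - 3)(x - 8)(x - 11) / 36
  L_2(x) = (x - 3)(x - 5)(x - 11) / -45
  L_3(x) = (x - 3)(x - 5)(x - 8) / 144
Then P(x) = 14·L_0(x) + 140·L_1(x) + 749·L_2(x) + 2150·L_3(x).
Expanding and collecting terms gives P(x) = 2x^3 - 4x^2 - 3x + 5.
Evaluating at x = 9: P(9) = 1112.

1112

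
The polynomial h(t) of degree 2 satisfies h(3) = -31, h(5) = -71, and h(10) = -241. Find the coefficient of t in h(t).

Write h(t) = at^2 + bt + c. Substituting each data point gives a linear system:
  9a + 3b + c = -31
  25a + 5b + c = -71
  100a + 10b + c = -241
Solving the system yields a = -2, b = -4, c = -1.
So h(t) = -2t^2 - 4t - 1.
The coefficient of t is -4.

-4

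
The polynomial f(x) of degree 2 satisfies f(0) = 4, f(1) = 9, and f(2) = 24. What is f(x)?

f(x) = 5x^2 + 4

Write f(x) = ax^2 + bx + c. Substituting each data point gives a linear system:
  c = 4
  a + b + c = 9
  4a + 2b + c = 24
Solving the system yields a = 5, b = 0, c = 4.
So f(x) = 5x^2 + 4.
Check: f(2) = 24. ✓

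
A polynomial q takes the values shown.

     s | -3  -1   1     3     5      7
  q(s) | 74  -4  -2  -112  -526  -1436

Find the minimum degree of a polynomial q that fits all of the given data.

Forward differences of the values at s = -3, -1, 1, 3, 5, 7:
  q  : 74  -4  -2  -112  -526  -1436
  Δ  : -78  2  -110  -414  -910
  Δ^2: 80  -112  -304  -496
  Δ^3: -192  -192  -192
  Δ^4: 0  0
  Δ^5: 0
The third differences are constant (-192) and nonzero, while all higher differences vanish, so the minimal degree is 3.

3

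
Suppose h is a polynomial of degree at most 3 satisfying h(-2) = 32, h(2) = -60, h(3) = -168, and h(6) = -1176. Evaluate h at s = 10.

-5236

Write h(s) = as^3 + bs^2 + cs + d. Substituting each data point gives a linear system:
  -8a + 4b - 2c + d = 32
  8a + 4b + 2c + d = -60
  27a + 9b + 3c + d = -168
  216a + 36b + 6c + d = -1176
Solving the system yields a = -5, b = -2, c = -3, d = -6.
So h(s) = -5s^3 - 2s^2 - 3s - 6.
Then h(10) = -5236.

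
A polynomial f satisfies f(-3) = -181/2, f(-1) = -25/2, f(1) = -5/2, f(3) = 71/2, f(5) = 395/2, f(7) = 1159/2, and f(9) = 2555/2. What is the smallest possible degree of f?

3

Forward differences of the values at n = -3, -1, 1, 3, 5, 7, 9:
  f  : -181/2  -25/2  -5/2  71/2  395/2  1159/2  2555/2
  Δ  : 78  10  38  162  382  698
  Δ^2: -68  28  124  220  316
  Δ^3: 96  96  96  96
  Δ^4: 0  0  0
  Δ^5: 0  0
  Δ^6: 0
The third differences are constant (96) and nonzero, while all higher differences vanish, so the minimal degree is 3.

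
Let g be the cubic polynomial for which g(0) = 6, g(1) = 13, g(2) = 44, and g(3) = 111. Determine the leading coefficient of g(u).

Write g(u) = au^3 + bu^2 + cu + d. Substituting each data point gives a linear system:
  d = 6
  a + b + c + d = 13
  8a + 4b + 2c + d = 44
  27a + 9b + 3c + d = 111
Solving the system yields a = 2, b = 6, c = -1, d = 6.
So g(u) = 2u^3 + 6u^2 - u + 6.
The leading coefficient is 2.

2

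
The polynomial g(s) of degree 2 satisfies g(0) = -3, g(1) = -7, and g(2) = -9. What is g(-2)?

11

Using the Lagrange interpolation formula with nodes 0, 1, 2:
  L_0(s) = (s - 1)(s - 2) / 2
  L_1(s) = s(s - 2) / -1
  L_2(s) = s(s - 1) / 2
Then g(s) = -3·L_0(s) - 7·L_1(s) - 9·L_2(s).
Expanding and collecting terms gives g(s) = s^2 - 5s - 3.
Evaluating at s = -2: g(-2) = 11.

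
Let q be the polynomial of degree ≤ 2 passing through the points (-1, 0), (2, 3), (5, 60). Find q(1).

-4

Forward differences of the values at x = -1, 2, 5:
  q  : 0  3  60
  Δ  : 3  57
  Δ^2: 54
The second differences are constant, confirming degree 2.
Interpolating (Newton forward form) and evaluating at x = 1 gives q(1) = -4.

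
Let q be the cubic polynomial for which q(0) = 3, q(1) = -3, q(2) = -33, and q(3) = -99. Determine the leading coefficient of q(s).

Write q(s) = as^3 + bs^2 + cs + d. Substituting each data point gives a linear system:
  d = 3
  a + b + c + d = -3
  8a + 4b + 2c + d = -33
  27a + 9b + 3c + d = -99
Solving the system yields a = -2, b = -6, c = 2, d = 3.
So q(s) = -2s^3 - 6s^2 + 2s + 3.
The leading coefficient is -2.

-2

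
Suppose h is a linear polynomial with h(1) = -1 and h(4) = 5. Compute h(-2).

Write h(s) = as + b. Substituting each data point gives a linear system:
  a + b = -1
  4a + b = 5
Solving the system yields a = 2, b = -3.
So h(s) = 2s - 3.
Then h(-2) = -7.

-7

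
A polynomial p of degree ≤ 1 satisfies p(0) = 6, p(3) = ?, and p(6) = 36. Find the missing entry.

21

On equispaced nodes a degree-1 polynomial has vanishing second forward difference, so
  p(0) - 2·p(3) + p(6) = 0.
Substituting the known values and solving for p(3):
  -2·p(3) = -42
  p(3) = 21.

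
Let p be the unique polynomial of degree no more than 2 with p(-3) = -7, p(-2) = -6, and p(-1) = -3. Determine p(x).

p(x) = x^2 + 6x + 2

Write p(x) = ax^2 + bx + c. Substituting each data point gives a linear system:
  9a - 3b + c = -7
  4a - 2b + c = -6
  a - b + c = -3
Solving the system yields a = 1, b = 6, c = 2.
So p(x) = x^2 + 6x + 2.
Check: p(-3) = -7. ✓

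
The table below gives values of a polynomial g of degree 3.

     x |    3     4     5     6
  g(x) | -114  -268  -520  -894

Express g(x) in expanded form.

Write g(x) = ax^3 + bx^2 + cx + d. Substituting each data point gives a linear system:
  27a + 9b + 3c + d = -114
  64a + 16b + 4c + d = -268
  125a + 25b + 5c + d = -520
  216a + 36b + 6c + d = -894
Solving the system yields a = -4, b = -1, c = 1, d = 0.
So g(x) = -4x^3 - x^2 + x.
Check: g(4) = -268. ✓

g(x) = -4x^3 - x^2 + x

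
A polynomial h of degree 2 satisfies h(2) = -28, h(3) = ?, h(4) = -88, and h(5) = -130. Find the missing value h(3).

On equispaced nodes a degree-2 polynomial has vanishing third forward difference, so
  - h(2) + 3·h(3) - 3·h(4) + h(5) = 0.
Substituting the known values and solving for h(3):
  3·h(3) = -162
  h(3) = -54.

-54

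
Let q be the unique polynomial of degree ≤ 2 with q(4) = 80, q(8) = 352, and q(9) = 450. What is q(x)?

q(x) = 6x^2 - 4x

Write q(x) = ax^2 + bx + c. Substituting each data point gives a linear system:
  16a + 4b + c = 80
  64a + 8b + c = 352
  81a + 9b + c = 450
Solving the system yields a = 6, b = -4, c = 0.
So q(x) = 6x^2 - 4x.
Check: q(9) = 450. ✓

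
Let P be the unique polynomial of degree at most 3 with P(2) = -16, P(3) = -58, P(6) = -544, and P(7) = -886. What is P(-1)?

Using the Lagrange interpolation formula with nodes 2, 3, 6, 7:
  L_0(u) = (u - 3)(u - 6)(u - 7) / -20
  L_1(u) = (u - 2)(u - 6)(u - 7) / 12
  L_2(u) = (u - 2)(u - 3)(u - 7) / -12
  L_3(u) = (u - 2)(u - 3)(u - 6) / 20
Then P(u) = -16·L_0(u) - 58·L_1(u) - 544·L_2(u) - 886·L_3(u).
Expanding and collecting terms gives P(u) = -3u^3 + 3u^2 - 4.
Evaluating at u = -1: P(-1) = 2.

2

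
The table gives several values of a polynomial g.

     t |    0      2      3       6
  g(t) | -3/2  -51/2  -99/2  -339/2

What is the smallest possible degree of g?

2

Divided differences on the nodes 0, 2, 3, 6:
  order 0: -3/2  -51/2  -99/2  -339/2
  order 1: -12  -24  -40
  order 2: -4  -4
  order 3: 0
The order-2 divided differences are all -4 (nonzero) and every higher order vanishes, so the data lies on a polynomial of degree exactly 2.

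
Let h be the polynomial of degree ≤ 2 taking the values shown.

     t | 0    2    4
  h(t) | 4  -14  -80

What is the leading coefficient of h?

-6

Write h(t) = at^2 + bt + c. Substituting each data point gives a linear system:
  c = 4
  4a + 2b + c = -14
  16a + 4b + c = -80
Solving the system yields a = -6, b = 3, c = 4.
So h(t) = -6t² + 3t + 4.
The leading coefficient is -6.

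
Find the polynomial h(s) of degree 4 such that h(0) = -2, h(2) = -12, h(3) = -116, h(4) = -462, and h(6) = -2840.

Using the Lagrange interpolation formula with nodes 0, 2, 3, 4, 6:
  L_0(s) = (s - 2)(s - 3)(s - 4)(s - 6) / 144
  L_1(s) = s(s - 3)(s - 4)(s - 6) / -16
  L_2(s) = s(s - 2)(s - 4)(s - 6) / 9
  L_3(s) = s(s - 2)(s - 3)(s - 6) / -16
  L_4(s) = s(s - 2)(s - 3)(s - 4) / 144
Then h(s) = -2·L_0(s) - 12·L_1(s) - 116·L_2(s) - 462·L_3(s) - 2840·L_4(s).
Expanding and collecting terms gives h(s) = -3s^4 + 5s^3 - s^2 + s - 2.
Check: h(2) = -12. ✓

h(s) = -3s^4 + 5s^3 - s^2 + s - 2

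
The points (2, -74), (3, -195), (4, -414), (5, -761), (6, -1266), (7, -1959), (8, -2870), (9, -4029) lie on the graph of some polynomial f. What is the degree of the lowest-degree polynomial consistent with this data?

3

Forward differences of the values at x = 2, 3, 4, 5, 6, 7, 8, 9:
  f  : -74  -195  -414  -761  -1266  -1959  -2870  -4029
  Δ  : -121  -219  -347  -505  -693  -911  -1159
  Δ^2: -98  -128  -158  -188  -218  -248
  Δ^3: -30  -30  -30  -30  -30
  Δ^4: 0  0  0  0
  Δ^5: 0  0  0
  Δ^6: 0  0
  Δ^7: 0
The third differences are constant (-30) and nonzero, while all higher differences vanish, so the minimal degree is 3.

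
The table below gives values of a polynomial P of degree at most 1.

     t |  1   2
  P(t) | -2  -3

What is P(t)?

P(t) = -t - 1

Using the Lagrange interpolation formula with nodes 1, 2:
  L_0(t) = (t - 2) / -1
  L_1(t) = (t - 1) / 1
Then P(t) = -2·L_0(t) - 3·L_1(t).
Expanding and collecting terms gives P(t) = -t - 1.
Check: P(1) = -2. ✓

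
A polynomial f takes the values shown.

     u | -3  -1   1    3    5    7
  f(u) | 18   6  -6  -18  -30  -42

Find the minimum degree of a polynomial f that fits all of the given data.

1

Forward differences of the values at u = -3, -1, 1, 3, 5, 7:
  f  : 18  6  -6  -18  -30  -42
  Δ  : -12  -12  -12  -12  -12
  Δ^2: 0  0  0  0
  Δ^3: 0  0  0
  Δ^4: 0  0
  Δ^5: 0
The first differences are constant (-12) and nonzero, while all higher differences vanish, so the minimal degree is 1.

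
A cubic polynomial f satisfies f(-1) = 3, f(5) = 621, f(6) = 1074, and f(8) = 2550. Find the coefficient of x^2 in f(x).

0

Write f(x) = ax^3 + bx^2 + cx + d. Substituting each data point gives a linear system:
  -a + b - c + d = 3
  125a + 25b + 5c + d = 621
  216a + 36b + 6c + d = 1074
  512a + 64b + 8c + d = 2550
Solving the system yields a = 5, b = 0, c = -2, d = 6.
So f(x) = 5x^3 - 2x + 6.
The coefficient of x^2 is 0.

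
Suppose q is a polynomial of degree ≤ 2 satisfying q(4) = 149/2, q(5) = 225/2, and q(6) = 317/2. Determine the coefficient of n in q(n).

Write q(n) = an^2 + bn + c. Substituting each data point gives a linear system:
  16a + 4b + c = 149/2
  25a + 5b + c = 225/2
  36a + 6b + c = 317/2
Solving the system yields a = 4, b = 2, c = 5/2.
So q(n) = 4n² + 2n + 5/2.
The coefficient of n is 2.

2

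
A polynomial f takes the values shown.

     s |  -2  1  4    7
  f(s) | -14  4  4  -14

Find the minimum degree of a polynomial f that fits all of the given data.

2

Forward differences of the values at s = -2, 1, 4, 7:
  f  : -14  4  4  -14
  Δ  : 18  0  -18
  Δ^2: -18  -18
  Δ^3: 0
The second differences are constant (-18) and nonzero, while all higher differences vanish, so the minimal degree is 2.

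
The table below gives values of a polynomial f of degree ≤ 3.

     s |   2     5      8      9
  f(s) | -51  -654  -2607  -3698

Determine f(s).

Using the Lagrange interpolation formula with nodes 2, 5, 8, 9:
  L_0(s) = (s - 5)(s - 8)(s - 9) / -126
  L_1(s) = (s - 2)(s - 8)(s - 9) / 36
  L_2(s) = (s - 2)(s - 5)(s - 9) / -18
  L_3(s) = (s - 2)(s - 5)(s - 8) / 28
Then f(s) = -51·L_0(s) - 654·L_1(s) - 2607·L_2(s) - 3698·L_3(s).
Expanding and collecting terms gives f(s) = -5s^3 - 6s + 1.
Check: f(8) = -2607. ✓

f(s) = -5s^3 - 6s + 1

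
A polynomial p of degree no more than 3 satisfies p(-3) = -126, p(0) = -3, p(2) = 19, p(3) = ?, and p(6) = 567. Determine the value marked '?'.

The 4 known points determine the degree-3 polynomial uniquely.
Write p(n) = an^3 + bn^2 + cn + d. Substituting each data point gives a linear system:
  -27a + 9b - 3c + d = -126
  d = -3
  8a + 4b + 2c + d = 19
  216a + 36b + 6c + d = 567
Solving the system yields a = 3, b = -3, c = 5, d = -3.
So p(n) = 3n^3 - 3n^2 + 5n - 3.
Then p(3) = 66.

66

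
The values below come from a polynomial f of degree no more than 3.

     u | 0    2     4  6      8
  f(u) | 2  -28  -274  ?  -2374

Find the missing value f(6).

-976

The 4 known points determine the degree-3 polynomial uniquely.
Write f(u) = au^3 + bu^2 + cu + d. Substituting each data point gives a linear system:
  d = 2
  8a + 4b + 2c + d = -28
  64a + 16b + 4c + d = -274
  512a + 64b + 8c + d = -2374
Solving the system yields a = -5, b = 3, c = -1, d = 2.
So f(u) = -5u^3 + 3u^2 - u + 2.
Then f(6) = -976.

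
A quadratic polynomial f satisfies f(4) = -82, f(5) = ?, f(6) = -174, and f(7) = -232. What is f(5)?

-124

On equispaced nodes a degree-2 polynomial has vanishing third forward difference, so
  - f(4) + 3·f(5) - 3·f(6) + f(7) = 0.
Substituting the known values and solving for f(5):
  3·f(5) = -372
  f(5) = -124.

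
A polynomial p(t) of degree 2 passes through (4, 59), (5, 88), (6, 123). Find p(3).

Using the Lagrange interpolation formula with nodes 4, 5, 6:
  L_0(t) = (t - 5)(t - 6) / 2
  L_1(t) = (t - 4)(t - 6) / -1
  L_2(t) = (t - 4)(t - 5) / 2
Then p(t) = 59·L_0(t) + 88·L_1(t) + 123·L_2(t).
Expanding and collecting terms gives p(t) = 3t² + 2t + 3.
Evaluating at t = 3: p(3) = 36.

36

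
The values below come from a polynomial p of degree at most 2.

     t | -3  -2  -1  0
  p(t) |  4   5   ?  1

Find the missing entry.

4

The 3 known points determine the degree-2 polynomial uniquely.
Write p(t) = at^2 + bt + c. Substituting each data point gives a linear system:
  9a - 3b + c = 4
  4a - 2b + c = 5
  c = 1
Solving the system yields a = -1, b = -4, c = 1.
So p(t) = -t² - 4t + 1.
Then p(-1) = 4.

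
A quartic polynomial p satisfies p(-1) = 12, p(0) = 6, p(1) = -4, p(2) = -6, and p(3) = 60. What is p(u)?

Using the Lagrange interpolation formula with nodes -1, 0, 1, 2, 3:
  L_0(u) = u(u - 1)(u - 2)(u - 3) / 24
  L_1(u) = (u + 1)(u - 1)(u - 2)(u - 3) / -6
  L_2(u) = (u + 1)u(u - 2)(u - 3) / 4
  L_3(u) = (u + 1)u(u - 1)(u - 3) / -6
  L_4(u) = (u + 1)u(u - 1)(u - 2) / 24
Then p(u) = 12·L_0(u) + 6·L_1(u) - 4·L_2(u) - 6·L_3(u) + 60·L_4(u).
Expanding and collecting terms gives p(u) = 2u^4 - 2u^3 - 4u^2 - 6u + 6.
Check: p(3) = 60. ✓

p(u) = 2u^4 - 2u^3 - 4u^2 - 6u + 6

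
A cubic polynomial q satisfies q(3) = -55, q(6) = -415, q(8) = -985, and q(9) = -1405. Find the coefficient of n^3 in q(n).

Write q(n) = an^3 + bn^2 + cn + d. Substituting each data point gives a linear system:
  27a + 9b + 3c + d = -55
  216a + 36b + 6c + d = -415
  512a + 64b + 8c + d = -985
  729a + 81b + 9c + d = -1405
Solving the system yields a = -2, b = 1, c = -3, d = -1.
So q(n) = -2n^3 + n^2 - 3n - 1.
The leading coefficient is -2.

-2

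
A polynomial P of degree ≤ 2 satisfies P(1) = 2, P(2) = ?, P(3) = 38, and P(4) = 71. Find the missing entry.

On equispaced nodes a degree-2 polynomial has vanishing third forward difference, so
  - P(1) + 3·P(2) - 3·P(3) + P(4) = 0.
Substituting the known values and solving for P(2):
  3·P(2) = 45
  P(2) = 15.

15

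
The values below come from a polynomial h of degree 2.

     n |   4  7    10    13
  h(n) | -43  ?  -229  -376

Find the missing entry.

On equispaced nodes a degree-2 polynomial has vanishing third forward difference, so
  - h(4) + 3·h(7) - 3·h(10) + h(13) = 0.
Substituting the known values and solving for h(7):
  3·h(7) = -354
  h(7) = -118.

-118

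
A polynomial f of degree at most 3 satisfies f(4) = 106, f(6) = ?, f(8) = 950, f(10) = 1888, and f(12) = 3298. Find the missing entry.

On equispaced nodes a degree-3 polynomial has vanishing fourth forward difference, so
  f(4) - 4·f(6) + 6·f(8) - 4·f(10) + f(12) = 0.
Substituting the known values and solving for f(6):
  -4·f(6) = -1552
  f(6) = 388.

388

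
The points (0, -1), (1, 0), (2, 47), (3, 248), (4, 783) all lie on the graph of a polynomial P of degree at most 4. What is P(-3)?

Write P(n) = an^4 + bn^3 + cn^2 + dn + e. Substituting each data point gives a linear system:
  e = -1
  a + b + c + d + e = 0
  16a + 8b + 4c + 2d + e = 47
  81a + 27b + 9c + 3d + e = 248
  256a + 64b + 16c + 4d + e = 783
Solving the system yields a = 3, b = 0, c = 2, d = -4, e = -1.
So P(n) = 3n⁴ + 2n² - 4n - 1.
Then P(-3) = 272.

272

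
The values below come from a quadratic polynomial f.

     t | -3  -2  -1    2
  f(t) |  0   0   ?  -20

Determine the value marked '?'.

The 3 known points determine the degree-2 polynomial uniquely.
Write f(t) = at^2 + bt + c. Substituting each data point gives a linear system:
  9a - 3b + c = 0
  4a - 2b + c = 0
  4a + 2b + c = -20
Solving the system yields a = -1, b = -5, c = -6.
So f(t) = -t^2 - 5t - 6.
Then f(-1) = -2.

-2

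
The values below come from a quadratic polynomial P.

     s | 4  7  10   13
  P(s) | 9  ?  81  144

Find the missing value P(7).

On equispaced nodes a degree-2 polynomial has vanishing third forward difference, so
  - P(4) + 3·P(7) - 3·P(10) + P(13) = 0.
Substituting the known values and solving for P(7):
  3·P(7) = 108
  P(7) = 36.

36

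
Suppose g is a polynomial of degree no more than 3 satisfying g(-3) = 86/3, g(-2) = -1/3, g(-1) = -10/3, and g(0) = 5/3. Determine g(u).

Write g(u) = au^3 + bu^2 + cu + d. Substituting each data point gives a linear system:
  -27a + 9b - 3c + d = 86/3
  -8a + 4b - 2c + d = -1/3
  -a + b - c + d = -10/3
  d = 5/3
Solving the system yields a = -3, b = -5, c = 3, d = 5/3.
So g(u) = -3u³ - 5u² + 3u + 5/3.
Check: g(-2) = -1/3. ✓

g(u) = -3u^3 - 5u^2 + 3u + 5/3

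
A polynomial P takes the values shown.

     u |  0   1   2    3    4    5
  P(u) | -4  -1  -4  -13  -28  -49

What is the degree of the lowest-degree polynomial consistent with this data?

Forward differences of the values at u = 0, 1, 2, 3, 4, 5:
  P  : -4  -1  -4  -13  -28  -49
  Δ  : 3  -3  -9  -15  -21
  Δ^2: -6  -6  -6  -6
  Δ^3: 0  0  0
  Δ^4: 0  0
  Δ^5: 0
The second differences are constant (-6) and nonzero, while all higher differences vanish, so the minimal degree is 2.

2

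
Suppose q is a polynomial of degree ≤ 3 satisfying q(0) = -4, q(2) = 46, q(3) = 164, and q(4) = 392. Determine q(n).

q(n) = 6n^3 + n^2 - n - 4

Write q(n) = an^3 + bn^2 + cn + d. Substituting each data point gives a linear system:
  d = -4
  8a + 4b + 2c + d = 46
  27a + 9b + 3c + d = 164
  64a + 16b + 4c + d = 392
Solving the system yields a = 6, b = 1, c = -1, d = -4.
So q(n) = 6n³ + n² - n - 4.
Check: q(0) = -4. ✓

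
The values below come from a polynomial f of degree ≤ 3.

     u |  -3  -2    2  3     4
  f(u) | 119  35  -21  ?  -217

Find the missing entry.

-85

The 4 known points determine the degree-3 polynomial uniquely.
Write f(u) = au^3 + bu^2 + cu + d. Substituting each data point gives a linear system:
  -27a + 9b - 3c + d = 119
  -8a + 4b - 2c + d = 35
  8a + 4b + 2c + d = -21
  64a + 16b + 4c + d = -217
Solving the system yields a = -4, b = 2, c = 2, d = -1.
So f(u) = -4u^3 + 2u^2 + 2u - 1.
Then f(3) = -85.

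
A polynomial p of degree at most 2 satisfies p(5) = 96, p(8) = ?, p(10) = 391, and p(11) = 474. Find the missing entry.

249

The 3 known points determine the degree-2 polynomial uniquely.
Write p(s) = as^2 + bs + c. Substituting each data point gives a linear system:
  25a + 5b + c = 96
  100a + 10b + c = 391
  121a + 11b + c = 474
Solving the system yields a = 4, b = -1, c = 1.
So p(s) = 4s² - s + 1.
Then p(8) = 249.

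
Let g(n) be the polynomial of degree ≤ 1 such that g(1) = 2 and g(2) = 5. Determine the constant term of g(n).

Write g(n) = an + b. Substituting each data point gives a linear system:
  a + b = 2
  2a + b = 5
Solving the system yields a = 3, b = -1.
So g(n) = 3n - 1.
The constant term is -1.

-1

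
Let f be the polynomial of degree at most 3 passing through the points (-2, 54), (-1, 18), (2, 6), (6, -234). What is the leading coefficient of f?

Write f(s) = as^3 + bs^2 + cs + d. Substituting each data point gives a linear system:
  -8a + 4b - 2c + d = 54
  -a + b - c + d = 18
  8a + 4b + 2c + d = 6
  216a + 36b + 6c + d = -234
Solving the system yields a = -2, b = 6, c = -4, d = 6.
So f(s) = -2s³ + 6s² - 4s + 6.
The leading coefficient is -2.

-2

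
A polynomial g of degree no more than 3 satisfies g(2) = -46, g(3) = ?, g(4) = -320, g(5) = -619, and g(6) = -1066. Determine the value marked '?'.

On equispaced nodes a degree-3 polynomial has vanishing fourth forward difference, so
  g(2) - 4·g(3) + 6·g(4) - 4·g(5) + g(6) = 0.
Substituting the known values and solving for g(3):
  -4·g(3) = 556
  g(3) = -139.

-139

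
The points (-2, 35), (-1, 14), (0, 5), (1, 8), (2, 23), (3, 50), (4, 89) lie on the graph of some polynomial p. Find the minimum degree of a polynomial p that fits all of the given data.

Forward differences of the values at n = -2, -1, 0, 1, 2, 3, 4:
  p  : 35  14  5  8  23  50  89
  Δ  : -21  -9  3  15  27  39
  Δ^2: 12  12  12  12  12
  Δ^3: 0  0  0  0
  Δ^4: 0  0  0
  Δ^5: 0  0
  Δ^6: 0
The second differences are constant (12) and nonzero, while all higher differences vanish, so the minimal degree is 2.

2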